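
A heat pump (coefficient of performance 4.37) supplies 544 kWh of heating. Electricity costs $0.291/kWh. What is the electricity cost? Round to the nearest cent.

Electrical input = 544 kWh / 4.37 = 124.5 kWh
Cost = 124.5 × $0.291/kWh = $36.23

$36.23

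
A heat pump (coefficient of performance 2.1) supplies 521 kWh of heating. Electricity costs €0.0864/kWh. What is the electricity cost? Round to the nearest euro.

€21

Electrical input = 521 kWh / 2.1 = 248.1 kWh
Cost = 248.1 × €0.0864/kWh = €21.44 ≈ €21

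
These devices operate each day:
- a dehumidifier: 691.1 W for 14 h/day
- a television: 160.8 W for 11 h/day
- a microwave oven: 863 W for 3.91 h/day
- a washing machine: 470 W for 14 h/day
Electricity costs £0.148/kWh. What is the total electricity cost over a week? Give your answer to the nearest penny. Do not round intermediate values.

dehumidifier: 691.1 W × 14 h × 7 d = 67,728 Wh = 67.73 kWh
television: 160.8 W × 11 h × 7 d = 12,382 Wh = 12.38 kWh
microwave oven: 863 W × 3.91 h × 7 d = 23,620 Wh = 23.62 kWh
washing machine: 470 W × 14 h × 7 d = 46,060 Wh = 46.06 kWh
Total energy = 67.73 + 12.38 + 23.62 + 46.06 = 149.8 kWh
Cost = 149.8 kWh × £0.148 = £22.17

£22.17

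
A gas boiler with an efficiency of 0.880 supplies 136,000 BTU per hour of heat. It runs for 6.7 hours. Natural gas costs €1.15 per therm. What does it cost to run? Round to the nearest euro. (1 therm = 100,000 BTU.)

€12

Heat delivered = 136,000 BTU/h × 6.7 h = 911,200 BTU
Gas input = 911,200 / 0.880 = 1,035,455 BTU
= 1,035,455 / 100,000 = 10.35 therm
Cost = 10.35 × €1.15/therm = €11.91 ≈ €12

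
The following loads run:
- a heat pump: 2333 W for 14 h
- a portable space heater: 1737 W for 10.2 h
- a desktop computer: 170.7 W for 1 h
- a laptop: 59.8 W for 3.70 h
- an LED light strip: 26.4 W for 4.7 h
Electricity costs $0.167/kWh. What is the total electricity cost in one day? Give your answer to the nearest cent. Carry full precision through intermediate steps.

heat pump: 2333 W × 14 h = 32,662 Wh = 32.66 kWh
portable space heater: 1737 W × 10.2 h = 17,717 Wh = 17.72 kWh
desktop computer: 170.7 W × 1 h = 171 Wh = 0.1707 kWh
laptop: 59.8 W × 3.70 h = 221 Wh = 0.2213 kWh
LED light strip: 26.4 W × 4.7 h = 124 Wh = 0.1241 kWh
Total energy = 32.66 + 17.72 + 0.1707 + 0.2213 + 0.1241 = 50.9 kWh
Cost = 50.9 kWh × $0.167 = $8.50

$8.50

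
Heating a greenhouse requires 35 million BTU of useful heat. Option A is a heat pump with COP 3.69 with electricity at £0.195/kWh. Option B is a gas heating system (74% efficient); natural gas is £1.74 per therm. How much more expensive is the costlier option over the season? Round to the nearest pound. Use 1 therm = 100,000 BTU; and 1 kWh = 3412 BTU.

Heat load = 35 × 10⁶ BTU = 35,000,000 BTU
Gas: input = 35,000,000 / 0.74 = 47,297,297 BTU = 473 therm → 473 × £1.74 = £822.97
Heat pump: 35,000,000 BTU / 3412 = 10,260 kWh heat; / 3.69 = 2,780 kWh in → × £0.195 = £542.08
Difference = |£822.97 − £542.08| = £280.89 ≈ £281

£281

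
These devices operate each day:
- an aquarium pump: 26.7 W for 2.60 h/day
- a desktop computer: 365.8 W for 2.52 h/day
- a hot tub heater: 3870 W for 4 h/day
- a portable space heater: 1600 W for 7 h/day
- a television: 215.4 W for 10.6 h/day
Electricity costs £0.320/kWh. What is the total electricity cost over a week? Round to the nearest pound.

aquarium pump: 26.7 W × 2.60 h × 7 d = 486 Wh = 0.4859 kWh
desktop computer: 365.8 W × 2.52 h × 7 d = 6,453 Wh = 6.453 kWh
hot tub heater: 3870 W × 4 h × 7 d = 108,360 Wh = 108.4 kWh
portable space heater: 1600 W × 7 h × 7 d = 78,400 Wh = 78.4 kWh
television: 215.4 W × 10.6 h × 7 d = 15,983 Wh = 15.98 kWh
Total energy = 0.4859 + 6.453 + 108.4 + 78.4 + 15.98 = 209.7 kWh
Cost = 209.7 kWh × £0.320 = £67.10 ≈ £67

£67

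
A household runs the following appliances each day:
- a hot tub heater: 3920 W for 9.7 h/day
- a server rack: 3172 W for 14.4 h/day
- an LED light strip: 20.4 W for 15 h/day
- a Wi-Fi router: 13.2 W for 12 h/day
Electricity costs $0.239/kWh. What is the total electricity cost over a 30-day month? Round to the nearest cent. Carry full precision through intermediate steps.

hot tub heater: 3920 W × 9.7 h × 30 d = 1,140,720 Wh = 1,141 kWh
server rack: 3172 W × 14.4 h × 30 d = 1,370,304 Wh = 1,370 kWh
LED light strip: 20.4 W × 15 h × 30 d = 9,180 Wh = 9.18 kWh
Wi-Fi router: 13.2 W × 12 h × 30 d = 4,752 Wh = 4.752 kWh
Total energy = 1,141 + 1,370 + 9.18 + 4.752 = 2,525 kWh
Cost = 2,525 kWh × $0.239 = $603.46

$603.46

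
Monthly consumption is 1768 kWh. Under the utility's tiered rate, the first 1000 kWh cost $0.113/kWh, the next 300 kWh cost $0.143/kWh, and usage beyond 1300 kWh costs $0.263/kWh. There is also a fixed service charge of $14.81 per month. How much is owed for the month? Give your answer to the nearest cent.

$293.79

First 1000 kWh × $0.113 = $113.00
Next 300 kWh × $0.143 = $42.90
Remaining 468 kWh × $0.263 = $123.08
Energy charge = $278.98; + service $14.81 = $293.79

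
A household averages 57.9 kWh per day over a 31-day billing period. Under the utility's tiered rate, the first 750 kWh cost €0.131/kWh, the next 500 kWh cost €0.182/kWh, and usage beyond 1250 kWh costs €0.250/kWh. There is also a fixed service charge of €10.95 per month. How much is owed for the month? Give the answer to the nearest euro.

€336

Usage = 57.9 kWh/day × 31 days = 1794.9 kWh
First 750 kWh × €0.131 = €98.25
Next 500 kWh × €0.182 = €91.00
Remaining 544.9 kWh × €0.250 = €136.23
Energy charge = €325.48; + service €10.95 = €336.43 ≈ €336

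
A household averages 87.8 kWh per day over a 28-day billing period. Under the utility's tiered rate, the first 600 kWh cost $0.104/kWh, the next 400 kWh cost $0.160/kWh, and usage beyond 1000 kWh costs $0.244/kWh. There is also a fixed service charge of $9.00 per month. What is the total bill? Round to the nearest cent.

$491.25

Usage = 87.8 kWh/day × 28 days = 2458.4 kWh
First 600 kWh × $0.104 = $62.40
Next 400 kWh × $0.160 = $64.00
Remaining 1458.4 kWh × $0.244 = $355.85
Energy charge = $482.25; + service $9.00 = $491.25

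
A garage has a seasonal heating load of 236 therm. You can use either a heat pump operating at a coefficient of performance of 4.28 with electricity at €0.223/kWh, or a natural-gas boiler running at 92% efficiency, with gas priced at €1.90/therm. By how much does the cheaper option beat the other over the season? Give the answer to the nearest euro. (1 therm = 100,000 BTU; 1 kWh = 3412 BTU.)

€127

Heat load = 236 therm × 100,000 = 23,600,000 BTU
Gas: input = 23,600,000 / 0.92 = 25,652,174 BTU = 256.5 therm → 256.5 × €1.90 = €487.39
Heat pump: 23,600,000 BTU / 3412 = 6,917 kWh heat; / 4.28 = 1,616 kWh in → × €0.223 = €360.38
Difference = |€487.39 − €360.38| = €127.01 ≈ €127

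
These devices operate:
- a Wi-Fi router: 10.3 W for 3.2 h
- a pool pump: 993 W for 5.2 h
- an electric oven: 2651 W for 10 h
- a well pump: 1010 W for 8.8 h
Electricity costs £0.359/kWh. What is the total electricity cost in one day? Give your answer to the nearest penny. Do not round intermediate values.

£14.57

Wi-Fi router: 10.3 W × 3.2 h = 33 Wh = 0.03296 kWh
pool pump: 993 W × 5.2 h = 5,164 Wh = 5.164 kWh
electric oven: 2651 W × 10 h = 26,510 Wh = 26.51 kWh
well pump: 1010 W × 8.8 h = 8,888 Wh = 8.888 kWh
Total energy = 0.03296 + 5.164 + 26.51 + 8.888 = 40.59 kWh
Cost = 40.59 kWh × £0.359 = £14.57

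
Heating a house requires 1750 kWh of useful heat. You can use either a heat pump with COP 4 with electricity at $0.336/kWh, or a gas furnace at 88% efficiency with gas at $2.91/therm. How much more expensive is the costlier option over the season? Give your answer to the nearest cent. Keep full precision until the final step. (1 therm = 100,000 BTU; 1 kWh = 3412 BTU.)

$50.45

Heat load = 1750 kWh × 3412 = 5,971,000 BTU
Gas: input = 5,971,000 / 0.88 = 6,785,227 BTU = 67.85 therm → 67.85 × $2.91 = $197.45
Heat pump: 5,971,000 BTU / 3412 = 1,750 kWh heat; / 4 = 437.5 kWh in → × $0.336 = $147.00
Difference = |$197.45 − $147.00| = $50.45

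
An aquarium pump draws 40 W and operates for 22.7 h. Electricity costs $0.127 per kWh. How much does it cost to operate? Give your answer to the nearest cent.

$0.12

Energy = 40 W × 22.7 h = 908 Wh = 0.908 kWh
Cost = 0.908 kWh × $0.127/kWh = $0.12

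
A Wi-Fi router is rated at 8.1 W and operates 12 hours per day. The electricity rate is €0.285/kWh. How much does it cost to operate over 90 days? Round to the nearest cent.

€2.49

Energy = 8.1 W × 12 h/day × 90 days = 8,748 Wh = 8.748 kWh
Cost = 8.748 kWh × €0.285/kWh = €2.49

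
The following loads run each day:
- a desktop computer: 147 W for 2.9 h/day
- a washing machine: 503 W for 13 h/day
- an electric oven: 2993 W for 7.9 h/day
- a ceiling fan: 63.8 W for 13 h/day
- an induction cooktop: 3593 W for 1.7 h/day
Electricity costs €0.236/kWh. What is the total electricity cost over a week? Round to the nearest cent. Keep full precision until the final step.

desktop computer: 147 W × 2.9 h × 7 d = 2,984 Wh = 2.984 kWh
washing machine: 503 W × 13 h × 7 d = 45,773 Wh = 45.77 kWh
electric oven: 2993 W × 7.9 h × 7 d = 165,513 Wh = 165.5 kWh
ceiling fan: 63.8 W × 13 h × 7 d = 5,806 Wh = 5.806 kWh
induction cooktop: 3593 W × 1.7 h × 7 d = 42,757 Wh = 42.76 kWh
Total energy = 2.984 + 45.77 + 165.5 + 5.806 + 42.76 = 262.8 kWh
Cost = 262.8 kWh × €0.236 = €62.03

€62.03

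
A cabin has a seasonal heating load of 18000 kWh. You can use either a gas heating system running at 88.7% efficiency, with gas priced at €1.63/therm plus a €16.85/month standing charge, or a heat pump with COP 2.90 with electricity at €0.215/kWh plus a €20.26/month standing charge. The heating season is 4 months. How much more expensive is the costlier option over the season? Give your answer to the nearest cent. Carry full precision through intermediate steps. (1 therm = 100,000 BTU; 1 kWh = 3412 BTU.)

€219.51

Heat load = 18000 kWh × 3412 = 61,416,000 BTU
Gas: input = 61,416,000 / 0.887 = 69,240,135 BTU = 692.4 therm → 692.4 × €1.63 = €1,128.61; + 4 × €16.85 standing = €1,196.01
Heat pump: 61,416,000 BTU / 3412 = 18,000 kWh heat; / 2.90 = 6,207 kWh in → × €0.215 = €1,334.48; + 4 × €20.26 standing = €1,415.52
Difference = |€1,196.01 − €1,415.52| = €219.51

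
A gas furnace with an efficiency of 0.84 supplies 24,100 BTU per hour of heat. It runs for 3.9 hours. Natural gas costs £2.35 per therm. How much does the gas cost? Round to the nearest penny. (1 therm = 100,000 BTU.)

Heat delivered = 24,100 BTU/h × 3.9 h = 93,990 BTU
Gas input = 93,990 / 0.84 = 111,893 BTU
= 111,893 / 100,000 = 1.119 therm
Cost = 1.119 × £2.35/therm = £2.63

£2.63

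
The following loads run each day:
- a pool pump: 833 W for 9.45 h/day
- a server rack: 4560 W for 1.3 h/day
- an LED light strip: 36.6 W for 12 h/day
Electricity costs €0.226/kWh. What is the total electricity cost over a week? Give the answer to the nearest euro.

€23

pool pump: 833 W × 9.45 h × 7 d = 55,103 Wh = 55.1 kWh
server rack: 4560 W × 1.3 h × 7 d = 41,496 Wh = 41.5 kWh
LED light strip: 36.6 W × 12 h × 7 d = 3,074 Wh = 3.074 kWh
Total energy = 55.1 + 41.5 + 3.074 = 99.67 kWh
Cost = 99.67 kWh × €0.226 = €22.53 ≈ €23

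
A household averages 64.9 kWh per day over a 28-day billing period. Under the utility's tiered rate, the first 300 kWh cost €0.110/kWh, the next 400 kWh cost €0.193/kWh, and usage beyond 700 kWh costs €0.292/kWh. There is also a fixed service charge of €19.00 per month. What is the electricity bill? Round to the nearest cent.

Usage = 64.9 kWh/day × 28 days = 1817.2 kWh
First 300 kWh × €0.110 = €33.00
Next 400 kWh × €0.193 = €77.20
Remaining 1117.2 kWh × €0.292 = €326.22
Energy charge = €436.42; + service €19.00 = €455.42

€455.42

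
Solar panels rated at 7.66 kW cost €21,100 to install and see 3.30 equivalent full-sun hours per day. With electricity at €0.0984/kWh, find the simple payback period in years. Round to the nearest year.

23 years

Daily generation = 7.66 kW × 3.30 h = 25.28 kWh
Annual generation = 25.28 × 365 = 9226.5 kWh
Annual savings = 9226.5 × €0.0984 = €907.88
Payback = €21,100 / €907.88 = 23.2 years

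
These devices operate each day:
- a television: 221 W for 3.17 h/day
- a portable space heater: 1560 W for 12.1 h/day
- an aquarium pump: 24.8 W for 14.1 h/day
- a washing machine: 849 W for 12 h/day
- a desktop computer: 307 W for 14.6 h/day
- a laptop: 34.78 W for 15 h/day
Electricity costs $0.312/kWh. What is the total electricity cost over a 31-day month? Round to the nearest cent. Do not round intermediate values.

$339.66

television: 221 W × 3.17 h × 31 d = 21,718 Wh = 21.72 kWh
portable space heater: 1560 W × 12.1 h × 31 d = 585,156 Wh = 585.2 kWh
aquarium pump: 24.8 W × 14.1 h × 31 d = 10,840 Wh = 10.84 kWh
washing machine: 849 W × 12 h × 31 d = 315,828 Wh = 315.8 kWh
desktop computer: 307 W × 14.6 h × 31 d = 138,948 Wh = 138.9 kWh
laptop: 34.78 W × 15 h × 31 d = 16,173 Wh = 16.17 kWh
Total energy = 21.72 + 585.2 + 10.84 + 315.8 + 138.9 + 16.17 = 1,089 kWh
Cost = 1,089 kWh × $0.312 = $339.66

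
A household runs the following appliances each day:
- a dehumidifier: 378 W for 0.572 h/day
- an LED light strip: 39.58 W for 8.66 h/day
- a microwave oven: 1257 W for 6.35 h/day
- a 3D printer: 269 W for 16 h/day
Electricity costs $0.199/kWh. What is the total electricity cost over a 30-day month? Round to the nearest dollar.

dehumidifier: 378 W × 0.572 h × 30 d = 6,486 Wh = 6.486 kWh
LED light strip: 39.58 W × 8.66 h × 30 d = 10,283 Wh = 10.28 kWh
microwave oven: 1257 W × 6.35 h × 30 d = 239,458 Wh = 239.5 kWh
3D printer: 269 W × 16 h × 30 d = 129,120 Wh = 129.1 kWh
Total energy = 6.486 + 10.28 + 239.5 + 129.1 = 385.3 kWh
Cost = 385.3 kWh × $0.199 = $76.68 ≈ $77

$77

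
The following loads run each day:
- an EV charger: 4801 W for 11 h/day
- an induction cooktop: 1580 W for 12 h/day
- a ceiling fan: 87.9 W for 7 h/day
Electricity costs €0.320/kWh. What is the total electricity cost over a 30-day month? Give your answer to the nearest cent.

EV charger: 4801 W × 11 h × 30 d = 1,584,330 Wh = 1,584 kWh
induction cooktop: 1580 W × 12 h × 30 d = 568,800 Wh = 568.8 kWh
ceiling fan: 87.9 W × 7 h × 30 d = 18,459 Wh = 18.46 kWh
Total energy = 1,584 + 568.8 + 18.46 = 2,172 kWh
Cost = 2,172 kWh × €0.320 = €694.91

€694.91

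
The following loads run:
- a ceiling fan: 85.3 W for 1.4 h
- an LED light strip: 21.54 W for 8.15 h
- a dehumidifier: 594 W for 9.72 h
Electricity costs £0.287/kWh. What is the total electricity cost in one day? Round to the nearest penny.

ceiling fan: 85.3 W × 1.4 h = 119 Wh = 0.1194 kWh
LED light strip: 21.54 W × 8.15 h = 176 Wh = 0.1756 kWh
dehumidifier: 594 W × 9.72 h = 5,774 Wh = 5.774 kWh
Total energy = 0.1194 + 0.1756 + 5.774 = 6.069 kWh
Cost = 6.069 kWh × £0.287 = £1.74

£1.74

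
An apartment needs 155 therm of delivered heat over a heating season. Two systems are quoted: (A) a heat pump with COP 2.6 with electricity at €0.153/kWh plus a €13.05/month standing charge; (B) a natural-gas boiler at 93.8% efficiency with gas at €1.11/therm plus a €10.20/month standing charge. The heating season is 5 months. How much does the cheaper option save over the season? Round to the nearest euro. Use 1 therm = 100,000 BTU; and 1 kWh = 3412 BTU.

Heat load = 155 therm × 100,000 = 15,500,000 BTU
Gas: input = 15,500,000 / 0.938 = 16,524,520 BTU = 165.2 therm → 165.2 × €1.11 = €183.42; + 5 × €10.20 standing = €234.42
Heat pump: 15,500,000 BTU / 3412 = 4,543 kWh heat; / 2.6 = 1,747 kWh in → × €0.153 = €267.33; + 5 × €13.05 standing = €332.58
Difference = |€234.42 − €332.58| = €98.15 ≈ €98

€98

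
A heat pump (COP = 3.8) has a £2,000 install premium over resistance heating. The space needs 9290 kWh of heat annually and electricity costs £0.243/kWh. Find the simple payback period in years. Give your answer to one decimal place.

Resistance: 9290 kWh × £0.243 = £2,257.47/yr
Heat pump: 9290 / 3.8 = 2445 kWh in → × £0.243 = £594.07/yr
Annual savings = £1,663.40
Payback = £2,000 / £1,663.40 = 1.2 years

1.2 years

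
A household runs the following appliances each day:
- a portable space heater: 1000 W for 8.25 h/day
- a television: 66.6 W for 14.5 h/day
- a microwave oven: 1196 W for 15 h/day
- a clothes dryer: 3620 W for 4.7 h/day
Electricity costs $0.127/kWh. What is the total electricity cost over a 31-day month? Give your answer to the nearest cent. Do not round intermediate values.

portable space heater: 1000 W × 8.25 h × 31 d = 255,750 Wh = 255.8 kWh
television: 66.6 W × 14.5 h × 31 d = 29,937 Wh = 29.94 kWh
microwave oven: 1196 W × 15 h × 31 d = 556,140 Wh = 556.1 kWh
clothes dryer: 3620 W × 4.7 h × 31 d = 527,434 Wh = 527.4 kWh
Total energy = 255.8 + 29.94 + 556.1 + 527.4 = 1,369 kWh
Cost = 1,369 kWh × $0.127 = $173.90

$173.90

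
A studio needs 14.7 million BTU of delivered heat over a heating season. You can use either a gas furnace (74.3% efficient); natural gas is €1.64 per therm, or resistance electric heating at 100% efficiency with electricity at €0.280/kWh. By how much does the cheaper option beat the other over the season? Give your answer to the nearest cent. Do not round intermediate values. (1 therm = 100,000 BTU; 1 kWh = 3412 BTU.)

Heat load = 14.7 × 10⁶ BTU = 14,700,000 BTU
Gas: input = 14,700,000 / 0.743 = 19,784,657 BTU = 197.8 therm → 197.8 × €1.64 = €324.47
Electric: 14,700,000 BTU / 3412 = 4,308 kWh → × €0.280 = €1,206.33
Difference = |€324.47 − €1,206.33| = €881.86

€881.86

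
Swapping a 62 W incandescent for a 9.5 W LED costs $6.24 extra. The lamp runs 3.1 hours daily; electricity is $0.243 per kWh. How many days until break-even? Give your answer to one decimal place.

157.8 days

Power saved = 62 − 9.5 = 52.5 W
Daily energy saved = 52.5 W × 3.1 h = 162.8 Wh = 0.16275 kWh
Daily savings = 0.16275 × $0.243 = $0.0395
Payback = $6.24 / $0.0395 per day = 157.8 days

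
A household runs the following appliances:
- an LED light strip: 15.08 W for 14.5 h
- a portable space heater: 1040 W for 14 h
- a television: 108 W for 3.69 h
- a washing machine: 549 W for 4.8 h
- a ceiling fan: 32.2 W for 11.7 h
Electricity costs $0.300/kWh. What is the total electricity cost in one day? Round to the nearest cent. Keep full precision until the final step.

$5.46

LED light strip: 15.08 W × 14.5 h = 219 Wh = 0.2187 kWh
portable space heater: 1040 W × 14 h = 14,560 Wh = 14.56 kWh
television: 108 W × 3.69 h = 399 Wh = 0.3985 kWh
washing machine: 549 W × 4.8 h = 2,635 Wh = 2.635 kWh
ceiling fan: 32.2 W × 11.7 h = 377 Wh = 0.3767 kWh
Total energy = 0.2187 + 14.56 + 0.3985 + 2.635 + 0.3767 = 18.19 kWh
Cost = 18.19 kWh × $0.300 = $5.46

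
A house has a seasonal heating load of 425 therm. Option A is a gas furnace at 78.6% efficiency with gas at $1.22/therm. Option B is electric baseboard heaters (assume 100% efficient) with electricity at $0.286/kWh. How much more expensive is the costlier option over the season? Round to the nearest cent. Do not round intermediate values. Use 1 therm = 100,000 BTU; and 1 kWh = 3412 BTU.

$2902.76

Heat load = 425 therm × 100,000 = 42,500,000 BTU
Gas: input = 42,500,000 / 0.786 = 54,071,247 BTU = 540.7 therm → 540.7 × $1.22 = $659.67
Electric: 42,500,000 BTU / 3412 = 12,460 kWh → × $0.286 = $3,562.43
Difference = |$659.67 − $3,562.43| = $2,902.76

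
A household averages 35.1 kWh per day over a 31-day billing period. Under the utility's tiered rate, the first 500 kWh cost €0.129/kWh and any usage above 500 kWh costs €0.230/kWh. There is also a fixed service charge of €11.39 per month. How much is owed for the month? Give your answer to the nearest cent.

Usage = 35.1 kWh/day × 31 days = 1088.1 kWh
First 500 kWh × €0.129 = €64.50
Remaining 588.1 kWh × €0.230 = €135.26
Energy charge = €199.76; + service €11.39 = €211.15

€211.15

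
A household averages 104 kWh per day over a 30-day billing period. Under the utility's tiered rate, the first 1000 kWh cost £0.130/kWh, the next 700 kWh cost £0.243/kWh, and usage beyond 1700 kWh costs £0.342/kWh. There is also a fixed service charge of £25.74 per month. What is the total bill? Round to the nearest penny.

Usage = 104 kWh/day × 30 days = 3120 kWh
First 1000 kWh × £0.130 = £130.00
Next 700 kWh × £0.243 = £170.10
Remaining 1420 kWh × £0.342 = £485.64
Energy charge = £785.74; + service £25.74 = £811.48

£811.48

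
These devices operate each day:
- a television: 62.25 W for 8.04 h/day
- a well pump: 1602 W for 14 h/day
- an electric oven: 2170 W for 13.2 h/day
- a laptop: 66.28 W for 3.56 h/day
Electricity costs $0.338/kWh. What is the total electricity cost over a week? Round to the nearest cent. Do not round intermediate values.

television: 62.25 W × 8.04 h × 7 d = 3,503 Wh = 3.503 kWh
well pump: 1602 W × 14 h × 7 d = 156,996 Wh = 157 kWh
electric oven: 2170 W × 13.2 h × 7 d = 200,508 Wh = 200.5 kWh
laptop: 66.28 W × 3.56 h × 7 d = 1,652 Wh = 1.652 kWh
Total energy = 3.503 + 157 + 200.5 + 1.652 = 362.7 kWh
Cost = 362.7 kWh × $0.338 = $122.58

$122.58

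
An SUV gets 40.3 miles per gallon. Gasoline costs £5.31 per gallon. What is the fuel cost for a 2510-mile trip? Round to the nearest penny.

£330.72

Fuel = 2510 mi / 40.3 mpg = 62.28 gal
Cost = 62.28 gal × £5.31/gal = £330.72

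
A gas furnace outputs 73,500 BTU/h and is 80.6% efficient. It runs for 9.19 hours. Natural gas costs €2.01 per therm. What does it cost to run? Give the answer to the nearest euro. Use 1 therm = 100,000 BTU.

€17

Heat delivered = 73,500 BTU/h × 9.19 h = 675,465 BTU
Gas input = 675,465 / 0.806 = 838,046 BTU
= 838,046 / 100,000 = 8.38 therm
Cost = 8.38 × €2.01/therm = €16.84 ≈ €17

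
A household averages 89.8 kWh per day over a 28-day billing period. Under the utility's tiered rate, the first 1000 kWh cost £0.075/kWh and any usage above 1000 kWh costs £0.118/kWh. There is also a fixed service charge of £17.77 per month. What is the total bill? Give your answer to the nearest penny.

Usage = 89.8 kWh/day × 28 days = 2514.4 kWh
First 1000 kWh × £0.075 = £75.00
Remaining 1514.4 kWh × £0.118 = £178.70
Energy charge = £253.70; + service £17.77 = £271.47

£271.47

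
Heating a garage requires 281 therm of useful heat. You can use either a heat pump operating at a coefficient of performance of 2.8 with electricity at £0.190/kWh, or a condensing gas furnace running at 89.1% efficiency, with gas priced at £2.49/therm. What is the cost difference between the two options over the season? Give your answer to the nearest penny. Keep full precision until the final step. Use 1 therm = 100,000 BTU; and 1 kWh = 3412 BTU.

Heat load = 281 therm × 100,000 = 28,100,000 BTU
Gas: input = 28,100,000 / 0.891 = 31,537,598 BTU = 315.4 therm → 315.4 × £2.49 = £785.29
Heat pump: 28,100,000 BTU / 3412 = 8,236 kWh heat; / 2.8 = 2,941 kWh in → × £0.190 = £558.85
Difference = |£785.29 − £558.85| = £226.44

£226.44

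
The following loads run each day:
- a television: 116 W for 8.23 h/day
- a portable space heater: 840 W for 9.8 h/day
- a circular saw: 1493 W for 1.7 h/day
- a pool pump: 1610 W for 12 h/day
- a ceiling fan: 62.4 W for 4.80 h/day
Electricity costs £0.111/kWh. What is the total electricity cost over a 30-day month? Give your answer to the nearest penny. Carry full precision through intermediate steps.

£104.38

television: 116 W × 8.23 h × 30 d = 28,640 Wh = 28.64 kWh
portable space heater: 840 W × 9.8 h × 30 d = 246,960 Wh = 247 kWh
circular saw: 1493 W × 1.7 h × 30 d = 76,143 Wh = 76.14 kWh
pool pump: 1610 W × 12 h × 30 d = 579,600 Wh = 579.6 kWh
ceiling fan: 62.4 W × 4.80 h × 30 d = 8,986 Wh = 8.986 kWh
Total energy = 28.64 + 247 + 76.14 + 579.6 + 8.986 = 940.3 kWh
Cost = 940.3 kWh × £0.111 = £104.38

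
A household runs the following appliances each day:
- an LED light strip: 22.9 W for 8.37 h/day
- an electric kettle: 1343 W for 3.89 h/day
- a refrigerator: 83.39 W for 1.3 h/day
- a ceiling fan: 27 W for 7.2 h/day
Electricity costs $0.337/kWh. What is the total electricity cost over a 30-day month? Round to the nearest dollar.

LED light strip: 22.9 W × 8.37 h × 30 d = 5,750 Wh = 5.75 kWh
electric kettle: 1343 W × 3.89 h × 30 d = 156,728 Wh = 156.7 kWh
refrigerator: 83.39 W × 1.3 h × 30 d = 3,252 Wh = 3.252 kWh
ceiling fan: 27 W × 7.2 h × 30 d = 5,832 Wh = 5.832 kWh
Total energy = 5.75 + 156.7 + 3.252 + 5.832 = 171.6 kWh
Cost = 171.6 kWh × $0.337 = $57.82 ≈ $58

$58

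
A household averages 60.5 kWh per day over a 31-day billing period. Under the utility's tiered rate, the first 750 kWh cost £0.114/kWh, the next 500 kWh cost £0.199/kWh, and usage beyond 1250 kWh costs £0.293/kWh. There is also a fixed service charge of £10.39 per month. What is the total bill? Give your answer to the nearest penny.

Usage = 60.5 kWh/day × 31 days = 1875.5 kWh
First 750 kWh × £0.114 = £85.50
Next 500 kWh × £0.199 = £99.50
Remaining 625.5 kWh × £0.293 = £183.27
Energy charge = £368.27; + service £10.39 = £378.66

£378.66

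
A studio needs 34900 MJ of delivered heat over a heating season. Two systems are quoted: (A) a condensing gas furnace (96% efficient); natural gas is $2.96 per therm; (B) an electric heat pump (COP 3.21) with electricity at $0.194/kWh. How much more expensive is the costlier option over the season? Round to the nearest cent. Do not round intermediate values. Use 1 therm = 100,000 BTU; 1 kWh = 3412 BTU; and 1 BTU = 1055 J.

$434.03

Heat load = 34900 MJ = 34,900,000,000 J / 1055 = 33,080,569 BTU
Gas: input = 33,080,569 / 0.96 = 34,458,926 BTU = 344.6 therm → 344.6 × $2.96 = $1,019.98
Heat pump: 33,080,569 BTU / 3412 = 9,695 kWh heat; / 3.21 = 3,020 kWh in → × $0.194 = $585.95
Difference = |$1,019.98 − $585.95| = $434.03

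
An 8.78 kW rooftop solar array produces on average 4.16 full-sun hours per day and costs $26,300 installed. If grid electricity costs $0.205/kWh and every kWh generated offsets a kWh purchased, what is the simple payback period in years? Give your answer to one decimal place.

9.6 years

Daily generation = 8.78 kW × 4.16 h = 36.52 kWh
Annual generation = 36.52 × 365 = 13332 kWh
Annual savings = 13332 × $0.205 = $2,732.97
Payback = $26,300 / $2,732.97 = 9.62 years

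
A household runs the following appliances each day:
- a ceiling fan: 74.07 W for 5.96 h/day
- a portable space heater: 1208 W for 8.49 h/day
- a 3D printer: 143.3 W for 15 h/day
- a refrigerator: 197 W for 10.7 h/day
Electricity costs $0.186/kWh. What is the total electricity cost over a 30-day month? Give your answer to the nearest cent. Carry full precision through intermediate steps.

ceiling fan: 74.07 W × 5.96 h × 30 d = 13,244 Wh = 13.24 kWh
portable space heater: 1208 W × 8.49 h × 30 d = 307,678 Wh = 307.7 kWh
3D printer: 143.3 W × 15 h × 30 d = 64,485 Wh = 64.48 kWh
refrigerator: 197 W × 10.7 h × 30 d = 63,237 Wh = 63.24 kWh
Total energy = 13.24 + 307.7 + 64.48 + 63.24 = 448.6 kWh
Cost = 448.6 kWh × $0.186 = $83.45

$83.45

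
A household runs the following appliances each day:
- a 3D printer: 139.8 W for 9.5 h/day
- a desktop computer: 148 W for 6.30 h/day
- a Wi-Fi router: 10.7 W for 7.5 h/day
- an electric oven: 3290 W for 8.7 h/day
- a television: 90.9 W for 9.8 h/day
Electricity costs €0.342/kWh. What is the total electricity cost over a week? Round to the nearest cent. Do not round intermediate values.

€76.26

3D printer: 139.8 W × 9.5 h × 7 d = 9,297 Wh = 9.297 kWh
desktop computer: 148 W × 6.30 h × 7 d = 6,527 Wh = 6.527 kWh
Wi-Fi router: 10.7 W × 7.5 h × 7 d = 562 Wh = 0.5617 kWh
electric oven: 3290 W × 8.7 h × 7 d = 200,361 Wh = 200.4 kWh
television: 90.9 W × 9.8 h × 7 d = 6,236 Wh = 6.236 kWh
Total energy = 9.297 + 6.527 + 0.5617 + 200.4 + 6.236 = 223 kWh
Cost = 223 kWh × €0.342 = €76.26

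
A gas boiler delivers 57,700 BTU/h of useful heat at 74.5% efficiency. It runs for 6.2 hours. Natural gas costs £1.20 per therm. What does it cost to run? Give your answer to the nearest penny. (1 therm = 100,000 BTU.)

£5.76

Heat delivered = 57,700 BTU/h × 6.2 h = 357,740 BTU
Gas input = 357,740 / 0.745 = 480,188 BTU
= 480,188 / 100,000 = 4.802 therm
Cost = 4.802 × £1.20/therm = £5.76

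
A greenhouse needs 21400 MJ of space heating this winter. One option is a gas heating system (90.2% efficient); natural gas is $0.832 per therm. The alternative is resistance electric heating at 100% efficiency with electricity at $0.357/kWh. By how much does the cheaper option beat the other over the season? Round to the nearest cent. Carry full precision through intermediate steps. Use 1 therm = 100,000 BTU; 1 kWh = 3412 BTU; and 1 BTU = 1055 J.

Heat load = 21400 MJ = 21,400,000,000 J / 1055 = 20,284,360 BTU
Gas: input = 20,284,360 / 0.902 = 22,488,204 BTU = 224.9 therm → 224.9 × $0.832 = $187.10
Electric: 20,284,360 BTU / 3412 = 5,945 kWh → × $0.357 = $2,122.37
Difference = |$187.10 − $2,122.37| = $1,935.27

$1935.27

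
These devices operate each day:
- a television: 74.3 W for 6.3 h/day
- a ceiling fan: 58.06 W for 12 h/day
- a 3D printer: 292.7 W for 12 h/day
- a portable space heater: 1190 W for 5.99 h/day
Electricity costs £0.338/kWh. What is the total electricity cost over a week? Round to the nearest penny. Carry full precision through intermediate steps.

television: 74.3 W × 6.3 h × 7 d = 3,277 Wh = 3.277 kWh
ceiling fan: 58.06 W × 12 h × 7 d = 4,877 Wh = 4.877 kWh
3D printer: 292.7 W × 12 h × 7 d = 24,587 Wh = 24.59 kWh
portable space heater: 1190 W × 5.99 h × 7 d = 49,897 Wh = 49.9 kWh
Total energy = 3.277 + 4.877 + 24.59 + 49.9 = 82.64 kWh
Cost = 82.64 kWh × £0.338 = £27.93

£27.93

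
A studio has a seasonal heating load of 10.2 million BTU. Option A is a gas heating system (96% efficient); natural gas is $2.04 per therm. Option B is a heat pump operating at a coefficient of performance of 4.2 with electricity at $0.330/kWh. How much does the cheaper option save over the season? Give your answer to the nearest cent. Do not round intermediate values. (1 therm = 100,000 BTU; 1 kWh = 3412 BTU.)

$18.14

Heat load = 10.2 × 10⁶ BTU = 10,200,000 BTU
Gas: input = 10,200,000 / 0.960 = 10,625,000 BTU = 106.2 therm → 106.2 × $2.04 = $216.75
Heat pump: 10,200,000 BTU / 3412 = 2,989 kWh heat; / 4.2 = 711.8 kWh in → × $0.330 = $234.89
Difference = |$216.75 − $234.89| = $18.14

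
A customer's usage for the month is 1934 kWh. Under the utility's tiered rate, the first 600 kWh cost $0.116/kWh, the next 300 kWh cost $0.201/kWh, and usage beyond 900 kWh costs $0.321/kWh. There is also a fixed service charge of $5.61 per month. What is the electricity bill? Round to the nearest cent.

First 600 kWh × $0.116 = $69.60
Next 300 kWh × $0.201 = $60.30
Remaining 1034 kWh × $0.321 = $331.91
Energy charge = $461.81; + service $5.61 = $467.42

$467.42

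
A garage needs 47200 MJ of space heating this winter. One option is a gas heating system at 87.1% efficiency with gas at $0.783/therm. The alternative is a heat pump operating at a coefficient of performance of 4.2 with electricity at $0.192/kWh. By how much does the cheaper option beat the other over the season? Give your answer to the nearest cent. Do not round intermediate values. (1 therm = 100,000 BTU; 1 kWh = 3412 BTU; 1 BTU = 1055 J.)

$197.23

Heat load = 47200 MJ = 47,200,000,000 J / 1055 = 44,739,336 BTU
Gas: input = 44,739,336 / 0.871 = 51,365,484 BTU = 513.7 therm → 513.7 × $0.783 = $402.19
Heat pump: 44,739,336 BTU / 3412 = 13,110 kWh heat; / 4.2 = 3,122 kWh in → × $0.192 = $599.42
Difference = |$402.19 − $599.42| = $197.23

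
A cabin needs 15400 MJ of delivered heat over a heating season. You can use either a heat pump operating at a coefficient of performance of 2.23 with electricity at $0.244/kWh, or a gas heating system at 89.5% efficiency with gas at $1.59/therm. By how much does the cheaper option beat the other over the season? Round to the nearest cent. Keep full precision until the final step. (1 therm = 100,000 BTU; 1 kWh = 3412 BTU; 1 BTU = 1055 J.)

$208.78

Heat load = 15400 MJ = 15,400,000,000 J / 1055 = 14,597,156 BTU
Gas: input = 14,597,156 / 0.895 = 16,309,672 BTU = 163.1 therm → 163.1 × $1.59 = $259.32
Heat pump: 14,597,156 BTU / 3412 = 4,278 kWh heat; / 2.23 = 1,918 kWh in → × $0.244 = $468.11
Difference = |$259.32 − $468.11| = $208.78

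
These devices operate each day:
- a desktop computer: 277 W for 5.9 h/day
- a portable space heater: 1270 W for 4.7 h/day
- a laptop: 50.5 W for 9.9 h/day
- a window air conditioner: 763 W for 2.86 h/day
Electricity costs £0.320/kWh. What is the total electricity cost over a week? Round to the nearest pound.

£23

desktop computer: 277 W × 5.9 h × 7 d = 11,440 Wh = 11.44 kWh
portable space heater: 1270 W × 4.7 h × 7 d = 41,783 Wh = 41.78 kWh
laptop: 50.5 W × 9.9 h × 7 d = 3,500 Wh = 3.5 kWh
window air conditioner: 763 W × 2.86 h × 7 d = 15,275 Wh = 15.28 kWh
Total energy = 11.44 + 41.78 + 3.5 + 15.28 = 72 kWh
Cost = 72 kWh × £0.320 = £23.04 ≈ £23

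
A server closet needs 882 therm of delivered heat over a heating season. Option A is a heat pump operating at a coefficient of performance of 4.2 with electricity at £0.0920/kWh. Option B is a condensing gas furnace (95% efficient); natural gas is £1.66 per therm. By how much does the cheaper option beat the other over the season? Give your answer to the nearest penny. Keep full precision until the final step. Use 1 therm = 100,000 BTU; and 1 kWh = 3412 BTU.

£974.94

Heat load = 882 therm × 100,000 = 88,200,000 BTU
Gas: input = 88,200,000 / 0.95 = 92,842,105 BTU = 928.4 therm → 928.4 × £1.66 = £1,541.18
Heat pump: 88,200,000 BTU / 3412 = 25,850 kWh heat; / 4.2 = 6,155 kWh in → × £0.0920 = £566.24
Difference = |£1,541.18 − £566.24| = £974.94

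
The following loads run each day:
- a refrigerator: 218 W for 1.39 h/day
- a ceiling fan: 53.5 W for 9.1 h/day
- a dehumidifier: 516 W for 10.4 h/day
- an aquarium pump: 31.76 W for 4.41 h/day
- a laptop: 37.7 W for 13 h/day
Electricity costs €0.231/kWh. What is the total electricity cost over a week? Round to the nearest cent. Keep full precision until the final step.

refrigerator: 218 W × 1.39 h × 7 d = 2,121 Wh = 2.121 kWh
ceiling fan: 53.5 W × 9.1 h × 7 d = 3,408 Wh = 3.408 kWh
dehumidifier: 516 W × 10.4 h × 7 d = 37,565 Wh = 37.56 kWh
aquarium pump: 31.76 W × 4.41 h × 7 d = 980 Wh = 0.9804 kWh
laptop: 37.7 W × 13 h × 7 d = 3,431 Wh = 3.431 kWh
Total energy = 2.121 + 3.408 + 37.56 + 0.9804 + 3.431 = 47.51 kWh
Cost = 47.51 kWh × €0.231 = €10.97

€10.97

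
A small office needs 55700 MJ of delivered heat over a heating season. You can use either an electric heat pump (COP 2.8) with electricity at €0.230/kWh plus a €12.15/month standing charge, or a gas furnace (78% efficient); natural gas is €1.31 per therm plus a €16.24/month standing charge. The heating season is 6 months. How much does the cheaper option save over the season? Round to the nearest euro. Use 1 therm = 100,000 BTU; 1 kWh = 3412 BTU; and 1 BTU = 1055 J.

Heat load = 55700 MJ = 55,700,000,000 J / 1055 = 52,796,209 BTU
Gas: input = 52,796,209 / 0.78 = 67,687,447 BTU = 676.9 therm → 676.9 × €1.31 = €886.71; + 6 × €16.24 standing = €984.15
Heat pump: 52,796,209 BTU / 3412 = 15,470 kWh heat; / 2.8 = 5,526 kWh in → × €0.230 = €1,271.05; + 6 × €12.15 standing = €1,343.95
Difference = |€984.15 − €1,343.95| = €359.81 ≈ €360

€360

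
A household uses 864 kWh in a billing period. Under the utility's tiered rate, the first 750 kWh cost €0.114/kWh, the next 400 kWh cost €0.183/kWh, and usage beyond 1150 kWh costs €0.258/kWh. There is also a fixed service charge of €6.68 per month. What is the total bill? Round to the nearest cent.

€113.04

First 750 kWh × €0.114 = €85.50
Next 114 kWh × €0.183 = €20.86
Remaining tier: 0 kWh (not reached)
Energy charge = €106.36; + service €6.68 = €113.04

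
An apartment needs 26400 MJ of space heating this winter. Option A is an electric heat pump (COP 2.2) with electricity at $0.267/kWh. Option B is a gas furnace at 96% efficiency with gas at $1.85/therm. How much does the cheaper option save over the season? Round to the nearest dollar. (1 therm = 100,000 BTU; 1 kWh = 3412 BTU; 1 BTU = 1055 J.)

Heat load = 26400 MJ = 26,400,000,000 J / 1055 = 25,023,697 BTU
Gas: input = 25,023,697 / 0.96 = 26,066,351 BTU = 260.7 therm → 260.7 × $1.85 = $482.23
Heat pump: 25,023,697 BTU / 3412 = 7,334 kWh heat; / 2.2 = 3,334 kWh in → × $0.267 = $890.08
Difference = |$482.23 − $890.08| = $407.86 ≈ $408

$408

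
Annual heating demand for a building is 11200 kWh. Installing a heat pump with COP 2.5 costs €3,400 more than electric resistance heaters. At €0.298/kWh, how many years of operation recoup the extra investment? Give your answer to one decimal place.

1.7 years

Resistance: 11200 kWh × €0.298 = €3,337.60/yr
Heat pump: 11200 / 2.5 = 4480 kWh in → × €0.298 = €1,335.04/yr
Annual savings = €2,002.56
Payback = €3,400 / €2,002.56 = 1.7 years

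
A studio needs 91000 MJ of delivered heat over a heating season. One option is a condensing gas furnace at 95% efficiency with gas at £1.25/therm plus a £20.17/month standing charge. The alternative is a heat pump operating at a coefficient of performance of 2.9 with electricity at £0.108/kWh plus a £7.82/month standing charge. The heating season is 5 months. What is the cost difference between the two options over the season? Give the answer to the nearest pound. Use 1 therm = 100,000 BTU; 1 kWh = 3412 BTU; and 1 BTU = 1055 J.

Heat load = 91000 MJ = 91,000,000,000 J / 1055 = 86,255,924 BTU
Gas: input = 86,255,924 / 0.95 = 90,795,710 BTU = 908 therm → 908 × £1.25 = £1,134.95; + 5 × £20.17 standing = £1,235.80
Heat pump: 86,255,924 BTU / 3412 = 25,280 kWh heat; / 2.9 = 8,717 kWh in → × £0.108 = £941.47; + 5 × £7.82 standing = £980.57
Difference = |£1,235.80 − £980.57| = £255.23 ≈ £255

£255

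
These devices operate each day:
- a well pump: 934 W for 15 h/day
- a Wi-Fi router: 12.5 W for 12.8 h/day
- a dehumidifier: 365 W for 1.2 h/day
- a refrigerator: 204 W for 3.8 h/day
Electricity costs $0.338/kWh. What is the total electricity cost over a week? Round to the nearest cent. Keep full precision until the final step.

$36.40

well pump: 934 W × 15 h × 7 d = 98,070 Wh = 98.07 kWh
Wi-Fi router: 12.5 W × 12.8 h × 7 d = 1,120 Wh = 1.12 kWh
dehumidifier: 365 W × 1.2 h × 7 d = 3,066 Wh = 3.066 kWh
refrigerator: 204 W × 3.8 h × 7 d = 5,426 Wh = 5.426 kWh
Total energy = 98.07 + 1.12 + 3.066 + 5.426 = 107.7 kWh
Cost = 107.7 kWh × $0.338 = $36.40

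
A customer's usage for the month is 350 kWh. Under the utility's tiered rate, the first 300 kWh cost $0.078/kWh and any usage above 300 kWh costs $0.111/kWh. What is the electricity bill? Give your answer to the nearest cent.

$28.95

First 300 kWh × $0.078 = $23.40
Remaining 50 kWh × $0.111 = $5.55
Total = $28.95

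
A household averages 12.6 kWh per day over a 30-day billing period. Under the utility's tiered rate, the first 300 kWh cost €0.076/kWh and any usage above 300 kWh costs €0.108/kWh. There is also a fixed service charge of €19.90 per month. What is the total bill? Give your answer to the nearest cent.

€51.12

Usage = 12.6 kWh/day × 30 days = 378 kWh
First 300 kWh × €0.076 = €22.80
Remaining 78 kWh × €0.108 = €8.42
Energy charge = €31.22; + service €19.90 = €51.12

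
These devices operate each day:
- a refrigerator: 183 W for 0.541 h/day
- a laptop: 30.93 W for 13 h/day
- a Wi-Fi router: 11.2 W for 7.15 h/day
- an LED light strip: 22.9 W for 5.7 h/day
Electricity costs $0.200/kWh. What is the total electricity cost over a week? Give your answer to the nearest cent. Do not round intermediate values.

refrigerator: 183 W × 0.541 h × 7 d = 693 Wh = 0.693 kWh
laptop: 30.93 W × 13 h × 7 d = 2,815 Wh = 2.815 kWh
Wi-Fi router: 11.2 W × 7.15 h × 7 d = 561 Wh = 0.5606 kWh
LED light strip: 22.9 W × 5.7 h × 7 d = 914 Wh = 0.9137 kWh
Total energy = 0.693 + 2.815 + 0.5606 + 0.9137 = 4.982 kWh
Cost = 4.982 kWh × $0.200 = $1.00

$1.00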